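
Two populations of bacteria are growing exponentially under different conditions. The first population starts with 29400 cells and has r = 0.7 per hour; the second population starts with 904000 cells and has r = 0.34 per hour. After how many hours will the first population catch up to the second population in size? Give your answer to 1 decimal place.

9.5 hours

Set 29400·e^(0.7t) = 904000·e^(0.34t).
e^((0.7 − 0.34)t) = 904000/29400 → e^(0.36·t) = 30.748.
0.36·t = ln(30.748) = 3.4258, so t = 3.4258/0.36 = 9.5162.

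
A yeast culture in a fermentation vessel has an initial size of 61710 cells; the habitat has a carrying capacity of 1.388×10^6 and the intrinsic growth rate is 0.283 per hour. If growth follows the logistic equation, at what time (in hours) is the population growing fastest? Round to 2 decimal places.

Logistic growth is fastest at N = K/2 = 694000.
A = (K − N₀)/N₀ = 21.492. Set K/(1 + A·e^(−rt)) = K/2 → A·e^(−rt) = 1.
e^(−0.283t) = 1/21.492 = 0.0465283, so t = ln(21.492)/0.283 = 3.0677/0.283 = 10.84.

10.84 hours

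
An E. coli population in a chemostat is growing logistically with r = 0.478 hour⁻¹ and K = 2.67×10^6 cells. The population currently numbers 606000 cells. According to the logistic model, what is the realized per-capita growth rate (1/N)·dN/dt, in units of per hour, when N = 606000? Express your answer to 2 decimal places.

(1/N)·dN/dt = r(1 − N/K) = 0.478 × (1 − 606000/2.67×10^6).
= 0.478 × 0.77303 = 0.36951.

0.37 per hour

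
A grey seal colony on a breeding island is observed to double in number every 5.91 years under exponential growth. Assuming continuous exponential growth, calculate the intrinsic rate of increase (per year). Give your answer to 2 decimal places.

r = ln(2)/t_d = 0.6931/5.91 = 0.11728.

0.12 per year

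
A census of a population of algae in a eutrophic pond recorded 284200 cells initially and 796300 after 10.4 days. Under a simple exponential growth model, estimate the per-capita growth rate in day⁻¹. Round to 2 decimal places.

0.10 per day

From N(t) = N₀·e^(rt): e^(r·10.4) = 796300/284200 = 2.8019.
r·10.4 = ln(2.8019) = 1.0303, so r = 1.0303/10.4 = 0.099067.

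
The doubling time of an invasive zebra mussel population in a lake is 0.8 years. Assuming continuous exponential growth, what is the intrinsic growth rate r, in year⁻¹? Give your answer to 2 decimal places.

r = ln(2)/t_d = 0.6931/0.8 = 0.86643.

0.87 per year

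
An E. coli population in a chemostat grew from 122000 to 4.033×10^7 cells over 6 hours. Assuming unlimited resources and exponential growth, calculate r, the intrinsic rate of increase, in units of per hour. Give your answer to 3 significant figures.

0.967 per hour

From N(t) = N₀·e^(rt): e^(r·6) = 4.033×10^7/122000 = 330.57.
r·6 = ln(330.57) = 5.8008, so r = 5.8008/6 = 0.9668.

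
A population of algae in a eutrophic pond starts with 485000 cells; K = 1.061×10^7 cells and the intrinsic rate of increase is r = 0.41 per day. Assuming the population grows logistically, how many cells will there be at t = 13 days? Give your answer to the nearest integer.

9635589 cells

A = (K − N₀)/N₀ = (1.061×10^7 − 485000)/485000 = 20.876.
N(t) = K/(1 + A·e^(−rt)) = 1.061×10^7/(1 + 20.876×e^(−0.41×13)).
e^(−5.33) = 0.0048441; denominator = 1 + 20.876×0.0048441 = 1.1011.
N = 1.061×10^7/1.1011 = 9.635589×10^6.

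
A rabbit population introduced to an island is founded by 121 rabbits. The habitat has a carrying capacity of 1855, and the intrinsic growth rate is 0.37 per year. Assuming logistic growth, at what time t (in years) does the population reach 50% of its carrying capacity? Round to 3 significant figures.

A = (K − N₀)/N₀ = (1855 − 121)/121 = 14.331.
Solve 1855/(1 + 14.331·e^(−0.37t)) = 927.5: 1 + 14.331·e^(−0.37t) = 2, so e^(−0.37t) = 0.0697809.
−0.37·t = ln(0.0697809) = -2.6624, so t = 2.6624/0.37 = 7.1957.

7.20 years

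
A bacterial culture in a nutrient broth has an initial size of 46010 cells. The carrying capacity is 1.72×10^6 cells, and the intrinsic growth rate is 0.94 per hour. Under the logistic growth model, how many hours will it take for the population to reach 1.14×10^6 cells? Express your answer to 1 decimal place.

4.5 hours

A = (K − N₀)/N₀ = (1.72×10^6 − 46010)/46010 = 36.383.
Solve 1.72×10^6/(1 + 36.383·e^(−0.94t)) = 1.14×10^6: 1 + 36.383·e^(−0.94t) = 1.5088, so e^(−0.94t) = 0.0139837.
−0.94·t = ln(0.0139837) = -4.2699, so t = 4.2699/0.94 = 4.5424.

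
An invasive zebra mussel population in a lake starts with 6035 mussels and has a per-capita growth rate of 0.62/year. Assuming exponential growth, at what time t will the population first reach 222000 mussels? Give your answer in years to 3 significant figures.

5.81 years

Set N₀·e^(rt) = 222000: e^(0.62·t) = 222000/6035 = 36.785.
0.62·t = ln(36.785) = 3.6051, so t = 3.6051/0.62 = 5.8147.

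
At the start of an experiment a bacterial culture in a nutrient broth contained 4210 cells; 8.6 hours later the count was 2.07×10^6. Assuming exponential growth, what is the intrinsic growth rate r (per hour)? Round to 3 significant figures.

0.721 per hour

From N(t) = N₀·e^(rt): e^(r·8.6) = 2.07×10^6/4210 = 491.69.
r·8.6 = ln(491.69) = 6.1978, so r = 6.1978/8.6 = 0.72068.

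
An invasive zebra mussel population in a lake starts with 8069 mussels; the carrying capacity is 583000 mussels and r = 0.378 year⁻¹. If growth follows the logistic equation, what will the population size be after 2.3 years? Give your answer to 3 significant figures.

18900 mussels

A = (K − N₀)/N₀ = (583000 − 8069)/8069 = 71.252.
N(t) = K/(1 + A·e^(−rt)) = 583000/(1 + 71.252×e^(−0.378×2.3)).
e^(−0.8694) = 0.4192; denominator = 1 + 71.252×0.4192 = 30.869.
N = 583000/30.869 = 18886.3.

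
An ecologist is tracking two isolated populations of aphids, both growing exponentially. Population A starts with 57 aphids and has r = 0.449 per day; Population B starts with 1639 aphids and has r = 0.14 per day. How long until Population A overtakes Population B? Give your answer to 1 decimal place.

10.9 days

Set 57·e^(0.449t) = 1639·e^(0.14t).
e^((0.449 − 0.14)t) = 1639/57 → e^(0.309·t) = 28.754.
0.309·t = ln(28.754) = 3.3588, so t = 3.3588/0.309 = 10.87.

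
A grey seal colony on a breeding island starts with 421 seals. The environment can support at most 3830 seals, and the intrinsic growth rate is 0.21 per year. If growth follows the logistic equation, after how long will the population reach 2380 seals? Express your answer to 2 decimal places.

A = (K − N₀)/N₀ = (3830 − 421)/421 = 8.0974.
Solve 3830/(1 + 8.0974·e^(−0.21t)) = 2380: 1 + 8.0974·e^(−0.21t) = 1.6092, so e^(−0.21t) = 0.0752395.
−0.21·t = ln(0.0752395) = -2.5871, so t = 2.5871/0.21 = 12.319.

12.32 years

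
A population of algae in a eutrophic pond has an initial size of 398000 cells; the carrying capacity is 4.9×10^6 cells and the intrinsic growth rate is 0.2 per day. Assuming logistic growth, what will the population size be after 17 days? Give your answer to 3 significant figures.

3560000 cells

A = (K − N₀)/N₀ = (4.9×10^6 − 398000)/398000 = 11.312.
N(t) = K/(1 + A·e^(−rt)) = 4.9×10^6/(1 + 11.312×e^(−0.2×17)).
e^(−3.4) = 0.033373; denominator = 1 + 11.312×0.033373 = 1.3775.
N = 4.9×10^6/1.3775 = 3.557159×10^6.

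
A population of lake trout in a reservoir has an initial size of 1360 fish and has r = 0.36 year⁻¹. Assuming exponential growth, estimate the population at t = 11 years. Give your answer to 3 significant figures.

N(t) = N₀·e^(rt) = 1360 × e^(0.36×11) = 1360 × e^3.96.
e^3.96 ≈ 52.457, so N ≈ 1360 × 52.457 = 71342.

71300 fish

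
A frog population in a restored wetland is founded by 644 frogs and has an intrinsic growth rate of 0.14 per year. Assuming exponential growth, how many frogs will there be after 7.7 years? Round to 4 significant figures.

N(t) = N₀·e^(rt) = 644 × e^(0.14×7.7) = 644 × e^1.078.
e^1.078 ≈ 2.9388, so N ≈ 644 × 2.9388 = 1892.58.

1893 frogs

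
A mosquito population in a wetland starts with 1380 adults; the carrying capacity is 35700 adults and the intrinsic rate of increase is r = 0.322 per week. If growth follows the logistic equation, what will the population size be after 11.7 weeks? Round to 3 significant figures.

A = (K − N₀)/N₀ = (35700 − 1380)/1380 = 24.87.
N(t) = K/(1 + A·e^(−rt)) = 35700/(1 + 24.87×e^(−0.322×11.7)).
e^(−3.767) = 0.023112; denominator = 1 + 24.87×0.023112 = 1.5748.
N = 35700/1.5748 = 22669.7.

22700 adults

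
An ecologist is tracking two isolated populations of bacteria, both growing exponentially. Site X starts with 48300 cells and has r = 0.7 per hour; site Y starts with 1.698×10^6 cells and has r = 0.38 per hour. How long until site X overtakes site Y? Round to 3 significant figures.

11.1 hours

Set 48300·e^(0.7t) = 1.698×10^6·e^(0.38t).
e^((0.7 − 0.38)t) = 1.698×10^6/48300 → e^(0.32·t) = 35.155.
0.32·t = ln(35.155) = 3.5598, so t = 3.5598/0.32 = 11.124.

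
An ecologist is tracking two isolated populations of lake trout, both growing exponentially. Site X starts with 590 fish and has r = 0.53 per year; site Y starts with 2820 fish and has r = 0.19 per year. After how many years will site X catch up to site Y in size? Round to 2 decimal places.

4.60 years

Set 590·e^(0.53t) = 2820·e^(0.19t).
e^((0.53 − 0.19)t) = 2820/590 → e^(0.34·t) = 4.7797.
0.34·t = ln(4.7797) = 1.5644, so t = 1.5644/0.34 = 4.6011.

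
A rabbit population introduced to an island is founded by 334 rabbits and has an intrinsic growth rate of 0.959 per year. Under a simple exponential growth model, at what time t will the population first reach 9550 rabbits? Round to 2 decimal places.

3.50 years

Set N₀·e^(rt) = 9550: e^(0.959·t) = 9550/334 = 28.593.
0.959·t = ln(28.593) = 3.3532, so t = 3.3532/0.959 = 3.4965.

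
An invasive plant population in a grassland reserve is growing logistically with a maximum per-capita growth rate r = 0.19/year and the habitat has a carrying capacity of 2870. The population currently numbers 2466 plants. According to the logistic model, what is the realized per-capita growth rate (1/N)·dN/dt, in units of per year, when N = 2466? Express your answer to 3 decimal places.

0.027 per year

(1/N)·dN/dt = r(1 − N/K) = 0.19 × (1 − 2466/2870).
= 0.19 × 0.14077 = 0.026746.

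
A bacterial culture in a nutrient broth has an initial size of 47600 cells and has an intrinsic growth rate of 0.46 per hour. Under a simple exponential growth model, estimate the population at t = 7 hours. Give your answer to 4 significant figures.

N(t) = N₀·e^(rt) = 47600 × e^(0.46×7) = 47600 × e^3.22.
e^3.22 ≈ 25.028, so N ≈ 47600 × 25.028 = 1.191339×10^6.

1191000 cells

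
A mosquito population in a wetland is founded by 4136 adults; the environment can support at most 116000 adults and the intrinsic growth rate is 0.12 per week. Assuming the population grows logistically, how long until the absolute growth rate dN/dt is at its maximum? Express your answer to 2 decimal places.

27.48 weeks

Logistic growth is fastest at N = K/2 = 58000.
A = (K − N₀)/N₀ = 27.046. Set K/(1 + A·e^(−rt)) = K/2 → A·e^(−rt) = 1.
e^(−0.12t) = 1/27.046 = 0.0369735, so t = ln(27.046)/0.12 = 3.2976/0.12 = 27.48.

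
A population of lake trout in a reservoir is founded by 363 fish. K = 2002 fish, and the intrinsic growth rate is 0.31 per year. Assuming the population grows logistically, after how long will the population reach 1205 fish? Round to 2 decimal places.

A = (K − N₀)/N₀ = (2002 − 363)/363 = 4.5152.
Solve 2002/(1 + 4.5152·e^(−0.31t)) = 1205: 1 + 4.5152·e^(−0.31t) = 1.6614, so e^(−0.31t) = 0.146487.
−0.31·t = ln(0.146487) = -1.9208, so t = 1.9208/0.31 = 6.1962.

6.20 years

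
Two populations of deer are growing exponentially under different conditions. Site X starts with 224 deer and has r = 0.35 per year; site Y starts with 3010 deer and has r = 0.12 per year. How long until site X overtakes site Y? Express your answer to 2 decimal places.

11.30 years

Set 224·e^(0.35t) = 3010·e^(0.12t).
e^((0.35 − 0.12)t) = 3010/224 → e^(0.23·t) = 13.438.
0.23·t = ln(13.438) = 2.598, so t = 2.598/0.23 = 11.296.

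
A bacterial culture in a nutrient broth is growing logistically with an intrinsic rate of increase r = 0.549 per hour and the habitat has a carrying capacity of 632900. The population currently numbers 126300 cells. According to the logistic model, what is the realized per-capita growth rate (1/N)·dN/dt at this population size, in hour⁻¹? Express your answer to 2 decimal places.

(1/N)·dN/dt = r(1 − N/K) = 0.549 × (1 − 126300/632900).
= 0.549 × 0.80044 = 0.43944.

0.44 per hour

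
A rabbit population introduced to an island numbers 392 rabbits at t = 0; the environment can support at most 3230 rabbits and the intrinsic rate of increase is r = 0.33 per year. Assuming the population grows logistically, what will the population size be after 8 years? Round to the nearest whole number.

2130 rabbits

A = (K − N₀)/N₀ = (3230 − 392)/392 = 7.2398.
N(t) = K/(1 + A·e^(−rt)) = 3230/(1 + 7.2398×e^(−0.33×8)).
e^(−2.64) = 0.071361; denominator = 1 + 7.2398×0.071361 = 1.5166.
N = 3230/1.5166 = 2129.71.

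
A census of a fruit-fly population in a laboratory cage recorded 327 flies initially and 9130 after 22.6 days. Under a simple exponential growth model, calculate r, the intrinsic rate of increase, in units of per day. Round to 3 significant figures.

0.147 per day

From N(t) = N₀·e^(rt): e^(r·22.6) = 9130/327 = 27.92.
r·22.6 = ln(27.92) = 3.3294, so r = 3.3294/22.6 = 0.14732.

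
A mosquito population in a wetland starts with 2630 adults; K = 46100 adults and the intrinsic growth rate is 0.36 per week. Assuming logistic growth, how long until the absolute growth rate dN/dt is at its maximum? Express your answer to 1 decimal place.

7.8 weeks

Logistic growth is fastest at N = K/2 = 23050.
A = (K − N₀)/N₀ = 16.529. Set K/(1 + A·e^(−rt)) = K/2 → A·e^(−rt) = 1.
e^(−0.36t) = 1/16.529 = 0.0605015, so t = ln(16.529)/0.36 = 2.8051/0.36 = 7.7919.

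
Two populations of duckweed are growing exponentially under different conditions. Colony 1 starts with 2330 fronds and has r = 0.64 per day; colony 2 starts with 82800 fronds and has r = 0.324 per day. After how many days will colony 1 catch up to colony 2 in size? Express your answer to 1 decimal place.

Set 2330·e^(0.64t) = 82800·e^(0.324t).
e^((0.64 − 0.324)t) = 82800/2330 → e^(0.316·t) = 35.536.
0.316·t = ln(35.536) = 3.5706, so t = 3.5706/0.316 = 11.299.

11.3 days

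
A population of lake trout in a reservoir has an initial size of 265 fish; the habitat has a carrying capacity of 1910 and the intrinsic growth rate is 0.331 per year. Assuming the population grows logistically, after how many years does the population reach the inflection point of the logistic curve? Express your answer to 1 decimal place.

Logistic growth is fastest at N = K/2 = 955.
A = (K − N₀)/N₀ = 6.2075. Set K/(1 + A·e^(−rt)) = K/2 → A·e^(−rt) = 1.
e^(−0.331t) = 1/6.2075 = 0.161094, so t = ln(6.2075)/0.331 = 1.8258/0.331 = 5.5159.

5.5 years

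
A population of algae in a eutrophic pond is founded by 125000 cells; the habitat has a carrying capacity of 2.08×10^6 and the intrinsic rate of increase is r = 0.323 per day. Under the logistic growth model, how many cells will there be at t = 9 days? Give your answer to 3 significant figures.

A = (K − N₀)/N₀ = (2.08×10^6 − 125000)/125000 = 15.64.
N(t) = K/(1 + A·e^(−rt)) = 2.08×10^6/(1 + 15.64×e^(−0.323×9)).
e^(−2.907) = 0.054639; denominator = 1 + 15.64×0.054639 = 1.8546.
N = 2.08×10^6/1.8546 = 1.12156×10^6.

1120000 cells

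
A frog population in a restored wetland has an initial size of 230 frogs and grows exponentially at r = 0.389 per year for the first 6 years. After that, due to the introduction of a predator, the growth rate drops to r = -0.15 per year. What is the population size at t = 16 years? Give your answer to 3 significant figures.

Phase 1: N(6) = 230·e^(0.389×6) = 230·e^2.334 = 2373.4.
Phase 2 runs for 16 − 6 = 10 years at r = -0.15.
N(16) = 2373.4·e^(-0.15×10) = 2373.4·e^-1.5 = 529.577.

530 frogs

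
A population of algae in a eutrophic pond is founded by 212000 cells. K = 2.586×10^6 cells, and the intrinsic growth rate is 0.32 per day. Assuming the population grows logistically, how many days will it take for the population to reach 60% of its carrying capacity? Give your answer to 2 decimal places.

8.82 days

A = (K − N₀)/N₀ = (2.586×10^6 − 212000)/212000 = 11.198.
Solve 2.586×10^6/(1 + 11.198·e^(−0.32t)) = 1.5516×10^6: 1 + 11.198·e^(−0.32t) = 1.6667, so e^(−0.32t) = 0.0595338.
−0.32·t = ln(0.0595338) = -2.8212, so t = 2.8212/0.32 = 8.8163.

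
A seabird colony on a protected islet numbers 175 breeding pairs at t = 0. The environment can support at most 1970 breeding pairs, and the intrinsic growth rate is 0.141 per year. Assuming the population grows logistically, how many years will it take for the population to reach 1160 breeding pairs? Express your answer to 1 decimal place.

19.1 years

A = (K − N₀)/N₀ = (1970 − 175)/175 = 10.257.
Solve 1970/(1 + 10.257·e^(−0.141t)) = 1160: 1 + 10.257·e^(−0.141t) = 1.6983, so e^(−0.141t) = 0.068077.
−0.141·t = ln(0.068077) = -2.6871, so t = 2.6871/0.141 = 19.058.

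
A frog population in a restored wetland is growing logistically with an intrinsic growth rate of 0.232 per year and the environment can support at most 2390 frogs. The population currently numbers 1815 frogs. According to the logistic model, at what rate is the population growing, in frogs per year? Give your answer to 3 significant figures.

101 frogs per year

dN/dt = rN(1 − N/K) = 0.232 × 1815 × (1 − 1815/2390).
1 − 1815/2390 = 0.24059; dN/dt = 0.232 × 1815 × 0.24059 = 101.31.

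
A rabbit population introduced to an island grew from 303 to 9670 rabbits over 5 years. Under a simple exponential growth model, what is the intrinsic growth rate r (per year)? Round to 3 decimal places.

0.693 per year

From N(t) = N₀·e^(rt): e^(r·5) = 9670/303 = 31.914.
r·5 = ln(31.914) = 3.4631, so r = 3.4631/5 = 0.69261.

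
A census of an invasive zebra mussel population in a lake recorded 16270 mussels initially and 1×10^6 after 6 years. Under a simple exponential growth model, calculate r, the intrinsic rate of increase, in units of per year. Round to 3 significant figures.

0.686 per year

From N(t) = N₀·e^(rt): e^(r·6) = 1×10^6/16270 = 61.463.
r·6 = ln(61.463) = 4.1184, so r = 4.1184/6 = 0.68641.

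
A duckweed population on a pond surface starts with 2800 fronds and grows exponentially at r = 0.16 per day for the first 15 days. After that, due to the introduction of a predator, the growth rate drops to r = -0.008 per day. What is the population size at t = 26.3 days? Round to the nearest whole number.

Phase 1: N(15) = 2800·e^(0.16×15) = 2800·e^2.4 = 30864.9.
Phase 2 runs for 26.3 − 15 = 11.3 days at r = -0.008.
N(26.3) = 30864.9·e^(-0.008×11.3) = 30864.9·e^-0.0904 = 28197.1.

28197 fronds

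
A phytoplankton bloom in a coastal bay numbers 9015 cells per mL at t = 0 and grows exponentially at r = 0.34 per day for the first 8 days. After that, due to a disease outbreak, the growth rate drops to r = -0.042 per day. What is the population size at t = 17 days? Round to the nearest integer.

93774 cells per mL

Phase 1: N(8) = 9015·e^(0.34×8) = 9015·e^2.72 = 136851.
Phase 2 runs for 17 − 8 = 9 days at r = -0.042.
N(17) = 136851·e^(-0.042×9) = 136851·e^-0.378 = 93774.2.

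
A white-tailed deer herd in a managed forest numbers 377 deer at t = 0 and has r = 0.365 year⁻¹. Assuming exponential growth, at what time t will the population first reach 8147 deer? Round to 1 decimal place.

Set N₀·e^(rt) = 8147: e^(0.365·t) = 8147/377 = 21.61.
0.365·t = ln(21.61) = 3.0732, so t = 3.0732/0.365 = 8.4196.

8.4 years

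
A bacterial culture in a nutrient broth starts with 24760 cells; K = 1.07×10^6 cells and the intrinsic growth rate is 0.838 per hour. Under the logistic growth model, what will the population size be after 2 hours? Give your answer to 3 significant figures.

120000 cells

A = (K − N₀)/N₀ = (1.07×10^6 − 24760)/24760 = 42.215.
N(t) = K/(1 + A·e^(−rt)) = 1.07×10^6/(1 + 42.215×e^(−0.838×2)).
e^(−1.676) = 0.18712; denominator = 1 + 42.215×0.18712 = 8.8993.
N = 1.07×10^6/8.8993 = 120234.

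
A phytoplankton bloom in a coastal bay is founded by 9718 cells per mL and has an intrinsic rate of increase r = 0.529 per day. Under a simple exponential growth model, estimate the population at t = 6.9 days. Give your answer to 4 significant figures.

373900 cells per mL

N(t) = N₀·e^(rt) = 9718 × e^(0.529×6.9) = 9718 × e^3.65.
e^3.65 ≈ 38.479, so N ≈ 9718 × 38.479 = 373934.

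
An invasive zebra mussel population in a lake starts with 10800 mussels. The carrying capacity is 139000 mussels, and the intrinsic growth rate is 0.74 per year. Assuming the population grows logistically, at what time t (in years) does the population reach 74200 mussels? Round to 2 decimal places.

3.53 years

A = (K − N₀)/N₀ = (139000 − 10800)/10800 = 11.87.
Solve 139000/(1 + 11.87·e^(−0.74t)) = 74200: 1 + 11.87·e^(−0.74t) = 1.8733, so e^(−0.74t) = 0.073571.
−0.74·t = ln(0.073571) = -2.6095, so t = 2.6095/0.74 = 3.5264.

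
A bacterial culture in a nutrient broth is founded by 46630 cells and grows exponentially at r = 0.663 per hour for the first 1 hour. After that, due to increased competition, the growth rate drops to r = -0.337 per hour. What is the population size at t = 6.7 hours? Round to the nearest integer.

Phase 1: N(1) = 46630·e^(0.663×1) = 46630·e^0.663 = 90490.4.
Phase 2 runs for 6.7 − 1 = 5.7 hours at r = -0.337.
N(6.7) = 90490.4·e^(-0.337×5.7) = 90490.4·e^-1.921 = 13254.6.

13255 cells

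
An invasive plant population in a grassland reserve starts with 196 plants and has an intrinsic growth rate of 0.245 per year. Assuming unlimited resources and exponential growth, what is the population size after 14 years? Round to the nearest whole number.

6052 plants

N(t) = N₀·e^(rt) = 196 × e^(0.245×14) = 196 × e^3.43.
e^3.43 ≈ 30.877, so N ≈ 196 × 30.877 = 6051.82.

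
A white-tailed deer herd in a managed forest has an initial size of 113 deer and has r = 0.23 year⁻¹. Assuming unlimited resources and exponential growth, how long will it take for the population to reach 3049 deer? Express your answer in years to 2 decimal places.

14.33 years

Set N₀·e^(rt) = 3049: e^(0.23·t) = 3049/113 = 26.982.
0.23·t = ln(26.982) = 3.2952, so t = 3.2952/0.23 = 14.327.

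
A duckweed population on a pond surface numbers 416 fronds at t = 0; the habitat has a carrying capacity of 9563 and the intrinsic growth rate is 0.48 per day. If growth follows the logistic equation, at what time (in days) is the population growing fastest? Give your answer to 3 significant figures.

6.44 days

Logistic growth is fastest at N = K/2 = 4781.5.
A = (K − N₀)/N₀ = 21.988. Set K/(1 + A·e^(−rt)) = K/2 → A·e^(−rt) = 1.
e^(−0.48t) = 1/21.988 = 0.0454794, so t = ln(21.988)/0.48 = 3.0905/0.48 = 6.4385.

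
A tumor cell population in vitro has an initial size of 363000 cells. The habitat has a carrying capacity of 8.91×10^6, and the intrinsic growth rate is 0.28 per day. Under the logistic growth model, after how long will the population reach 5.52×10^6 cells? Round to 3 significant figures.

13.0 days

A = (K − N₀)/N₀ = (8.91×10^6 − 363000)/363000 = 23.545.
Solve 8.91×10^6/(1 + 23.545·e^(−0.28t)) = 5.52×10^6: 1 + 23.545·e^(−0.28t) = 1.6141, so e^(−0.28t) = 0.0260828.
−0.28·t = ln(0.0260828) = -3.6465, so t = 3.6465/0.28 = 13.023.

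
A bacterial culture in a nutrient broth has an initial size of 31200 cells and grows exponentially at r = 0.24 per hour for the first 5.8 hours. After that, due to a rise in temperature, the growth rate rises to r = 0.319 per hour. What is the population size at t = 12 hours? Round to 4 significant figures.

Phase 1: N(5.8) = 31200·e^(0.24×5.8) = 31200·e^1.392 = 125514.
Phase 2 runs for 12 − 5.8 = 6.2 hours at r = 0.319.
N(12) = 125514·e^(0.319×6.2) = 125514·e^1.978 = 907069.

907100 cells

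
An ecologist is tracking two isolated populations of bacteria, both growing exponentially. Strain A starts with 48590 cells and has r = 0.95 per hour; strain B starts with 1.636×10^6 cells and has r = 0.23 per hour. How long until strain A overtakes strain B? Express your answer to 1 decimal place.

4.9 hours

Set 48590·e^(0.95t) = 1.636×10^6·e^(0.23t).
e^((0.95 − 0.23)t) = 1.636×10^6/48590 → e^(0.72·t) = 33.669.
0.72·t = ln(33.669) = 3.5166, so t = 3.5166/0.72 = 4.8842.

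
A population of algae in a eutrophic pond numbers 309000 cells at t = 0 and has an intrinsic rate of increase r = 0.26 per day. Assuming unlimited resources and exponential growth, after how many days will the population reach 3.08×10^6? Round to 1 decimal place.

Set N₀·e^(rt) = 3.08×10^6: e^(0.26·t) = 3.08×10^6/309000 = 9.9676.
0.26·t = ln(9.9676) = 2.2993, so t = 2.2993/0.26 = 8.8436.

8.8 days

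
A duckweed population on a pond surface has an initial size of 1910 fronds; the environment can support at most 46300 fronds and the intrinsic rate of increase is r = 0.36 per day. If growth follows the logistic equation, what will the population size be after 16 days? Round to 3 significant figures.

43100 fronds

A = (K − N₀)/N₀ = (46300 − 1910)/1910 = 23.241.
N(t) = K/(1 + A·e^(−rt)) = 46300/(1 + 23.241×e^(−0.36×16)).
e^(−5.76) = 0.0031511; denominator = 1 + 23.241×0.0031511 = 1.0732.
N = 46300/1.0732 = 43140.6.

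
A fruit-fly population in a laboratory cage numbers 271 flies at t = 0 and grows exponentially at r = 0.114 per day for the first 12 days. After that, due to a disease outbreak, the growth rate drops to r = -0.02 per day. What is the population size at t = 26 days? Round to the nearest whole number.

804 flies

Phase 1: N(12) = 271·e^(0.114×12) = 271·e^1.368 = 1064.35.
Phase 2 runs for 26 − 12 = 14 days at r = -0.02.
N(26) = 1064.35·e^(-0.02×14) = 1064.35·e^-0.28 = 804.418.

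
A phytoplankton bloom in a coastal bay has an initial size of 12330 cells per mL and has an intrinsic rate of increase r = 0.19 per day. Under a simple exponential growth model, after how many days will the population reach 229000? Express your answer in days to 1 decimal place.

Set N₀·e^(rt) = 229000: e^(0.19·t) = 229000/12330 = 18.573.
0.19·t = ln(18.573) = 2.9217, so t = 2.9217/0.19 = 15.377.

15.4 days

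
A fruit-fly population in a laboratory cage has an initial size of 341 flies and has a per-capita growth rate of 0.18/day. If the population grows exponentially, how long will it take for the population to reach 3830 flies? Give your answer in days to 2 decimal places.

13.44 days

Set N₀·e^(rt) = 3830: e^(0.18·t) = 3830/341 = 11.232.
0.18·t = ln(11.232) = 2.4187, so t = 2.4187/0.18 = 13.437.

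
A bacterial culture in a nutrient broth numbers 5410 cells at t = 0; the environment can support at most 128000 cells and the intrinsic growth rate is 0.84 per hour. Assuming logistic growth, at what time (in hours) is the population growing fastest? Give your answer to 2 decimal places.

3.71 hours

Logistic growth is fastest at N = K/2 = 64000.
A = (K − N₀)/N₀ = 22.66. Set K/(1 + A·e^(−rt)) = K/2 → A·e^(−rt) = 1.
e^(−0.84t) = 1/22.66 = 0.0441308, so t = ln(22.66)/0.84 = 3.1206/0.84 = 3.715.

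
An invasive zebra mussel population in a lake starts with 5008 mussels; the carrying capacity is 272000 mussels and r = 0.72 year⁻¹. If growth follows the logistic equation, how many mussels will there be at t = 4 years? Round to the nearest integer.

A = (K − N₀)/N₀ = (272000 − 5008)/5008 = 53.313.
N(t) = K/(1 + A·e^(−rt)) = 272000/(1 + 53.313×e^(−0.72×4)).
e^(−2.88) = 0.056135; denominator = 1 + 53.313×0.056135 = 3.9927.
N = 272000/3.9927 = 68124.

68124 mussels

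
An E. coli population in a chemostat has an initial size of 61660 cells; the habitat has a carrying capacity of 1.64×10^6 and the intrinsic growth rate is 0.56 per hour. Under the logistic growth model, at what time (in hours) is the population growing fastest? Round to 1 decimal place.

5.8 hours

Logistic growth is fastest at N = K/2 = 820000.
A = (K − N₀)/N₀ = 25.597. Set K/(1 + A·e^(−rt)) = K/2 → A·e^(−rt) = 1.
e^(−0.56t) = 1/25.597 = 0.0390664, so t = ln(25.597)/0.56 = 3.2425/0.56 = 5.7902.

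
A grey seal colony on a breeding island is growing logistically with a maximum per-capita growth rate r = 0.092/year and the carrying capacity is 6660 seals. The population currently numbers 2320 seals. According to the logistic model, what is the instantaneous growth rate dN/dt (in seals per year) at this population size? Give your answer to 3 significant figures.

139 seals per year

dN/dt = rN(1 − N/K) = 0.092 × 2320 × (1 − 2320/6660).
1 − 2320/6660 = 0.65165; dN/dt = 0.092 × 2320 × 0.65165 = 139.09.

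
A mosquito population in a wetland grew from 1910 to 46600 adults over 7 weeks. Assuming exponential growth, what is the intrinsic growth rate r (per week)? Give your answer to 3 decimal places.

0.456 per week

From N(t) = N₀·e^(rt): e^(r·7) = 46600/1910 = 24.398.
r·7 = ln(24.398) = 3.1945, so r = 3.1945/7 = 0.45636.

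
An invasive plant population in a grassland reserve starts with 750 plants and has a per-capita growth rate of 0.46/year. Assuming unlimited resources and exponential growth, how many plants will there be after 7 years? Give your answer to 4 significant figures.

N(t) = N₀·e^(rt) = 750 × e^(0.46×7) = 750 × e^3.22.
e^3.22 ≈ 25.028, so N ≈ 750 × 25.028 = 18771.1.

18770 plants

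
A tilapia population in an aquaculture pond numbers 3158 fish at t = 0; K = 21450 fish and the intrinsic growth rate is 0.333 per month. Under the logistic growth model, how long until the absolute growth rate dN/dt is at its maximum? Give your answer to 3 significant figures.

Logistic growth is fastest at N = K/2 = 10725.
A = (K − N₀)/N₀ = 5.7923. Set K/(1 + A·e^(−rt)) = K/2 → A·e^(−rt) = 1.
e^(−0.333t) = 1/5.7923 = 0.172644, so t = ln(5.7923)/0.333 = 1.7565/0.333 = 5.2748.

5.27 months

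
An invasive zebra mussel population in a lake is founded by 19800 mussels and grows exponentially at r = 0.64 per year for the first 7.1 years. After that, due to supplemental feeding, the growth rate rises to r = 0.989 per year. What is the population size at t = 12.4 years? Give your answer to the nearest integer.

351998410 mussels

Phase 1: N(7.1) = 19800·e^(0.64×7.1) = 19800·e^4.544 = 1.862513×10^6.
Phase 2 runs for 12.4 − 7.1 = 5.3 years at r = 0.989.
N(12.4) = 1.862513×10^6·e^(0.989×5.3) = 1.862513×10^6·e^5.242 = 3.519984×10^8.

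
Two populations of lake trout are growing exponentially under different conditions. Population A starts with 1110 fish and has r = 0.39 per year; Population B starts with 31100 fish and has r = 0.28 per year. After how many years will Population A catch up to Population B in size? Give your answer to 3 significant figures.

30.3 years

Set 1110·e^(0.39t) = 31100·e^(0.28t).
e^((0.39 − 0.28)t) = 31100/1110 → e^(0.11·t) = 28.018.
0.11·t = ln(28.018) = 3.3328, so t = 3.3328/0.11 = 30.299.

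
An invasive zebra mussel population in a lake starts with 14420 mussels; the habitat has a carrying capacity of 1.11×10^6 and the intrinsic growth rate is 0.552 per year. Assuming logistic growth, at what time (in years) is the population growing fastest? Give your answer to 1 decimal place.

Logistic growth is fastest at N = K/2 = 555000.
A = (K − N₀)/N₀ = 75.976. Set K/(1 + A·e^(−rt)) = K/2 → A·e^(−rt) = 1.
e^(−0.552t) = 1/75.976 = 0.013162, so t = ln(75.976)/0.552 = 4.3304/0.552 = 7.845.

7.8 years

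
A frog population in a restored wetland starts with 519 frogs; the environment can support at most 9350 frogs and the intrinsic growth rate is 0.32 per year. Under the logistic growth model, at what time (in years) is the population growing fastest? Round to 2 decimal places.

Logistic growth is fastest at N = K/2 = 4675.
A = (K − N₀)/N₀ = 17.015. Set K/(1 + A·e^(−rt)) = K/2 → A·e^(−rt) = 1.
e^(−0.32t) = 1/17.015 = 0.0587702, so t = ln(17.015)/0.32 = 2.8341/0.32 = 8.8566.

8.86 years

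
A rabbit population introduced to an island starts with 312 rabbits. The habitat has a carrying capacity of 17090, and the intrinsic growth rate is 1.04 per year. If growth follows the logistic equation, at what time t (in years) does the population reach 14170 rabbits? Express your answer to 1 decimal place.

5.4 years

A = (K − N₀)/N₀ = (17090 − 312)/312 = 53.776.
Solve 17090/(1 + 53.776·e^(−1.04t)) = 14170: 1 + 53.776·e^(−1.04t) = 1.2061, so e^(−1.04t) = 0.00383202.
−1.04·t = ln(0.00383202) = -5.5644, so t = 5.5644/1.04 = 5.3504.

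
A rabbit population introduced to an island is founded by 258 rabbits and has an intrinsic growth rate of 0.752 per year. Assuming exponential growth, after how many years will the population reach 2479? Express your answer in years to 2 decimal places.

3.01 years

Set N₀·e^(rt) = 2479: e^(0.752·t) = 2479/258 = 9.6085.
0.752·t = ln(9.6085) = 2.2627, so t = 2.2627/0.752 = 3.0088.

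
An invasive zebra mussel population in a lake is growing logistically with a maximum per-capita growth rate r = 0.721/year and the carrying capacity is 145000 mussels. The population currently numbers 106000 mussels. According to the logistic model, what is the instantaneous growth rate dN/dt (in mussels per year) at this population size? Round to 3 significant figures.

dN/dt = rN(1 − N/K) = 0.721 × 106000 × (1 − 106000/145000).
1 − 106000/145000 = 0.26897; dN/dt = 0.721 × 106000 × 0.26897 = 20556.

20600 mussels per year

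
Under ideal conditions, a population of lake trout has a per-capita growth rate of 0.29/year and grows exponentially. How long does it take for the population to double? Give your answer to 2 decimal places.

2.39 years

Doubling time t_d = ln(2)/r = 0.6931/0.29 = 2.3902.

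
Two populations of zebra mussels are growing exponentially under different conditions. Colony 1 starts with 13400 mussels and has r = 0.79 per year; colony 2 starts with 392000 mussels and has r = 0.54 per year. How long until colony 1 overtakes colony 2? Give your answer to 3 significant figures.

Set 13400·e^(0.79t) = 392000·e^(0.54t).
e^((0.79 − 0.54)t) = 392000/13400 → e^(0.25·t) = 29.254.
0.25·t = ln(29.254) = 3.376, so t = 3.376/0.25 = 13.504.

13.5 years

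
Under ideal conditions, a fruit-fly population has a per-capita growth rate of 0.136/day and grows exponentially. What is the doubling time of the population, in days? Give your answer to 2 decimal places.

5.10 days

Doubling time t_d = ln(2)/r = 0.6931/0.136 = 5.0967.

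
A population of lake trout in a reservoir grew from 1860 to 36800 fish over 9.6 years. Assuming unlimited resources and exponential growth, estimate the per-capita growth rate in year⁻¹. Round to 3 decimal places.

From N(t) = N₀·e^(rt): e^(r·9.6) = 36800/1860 = 19.785.
r·9.6 = ln(19.785) = 2.9849, so r = 2.9849/9.6 = 0.31093.

0.311 per year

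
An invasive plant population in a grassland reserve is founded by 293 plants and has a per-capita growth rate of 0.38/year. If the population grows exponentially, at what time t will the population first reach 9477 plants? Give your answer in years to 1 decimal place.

9.1 years

Set N₀·e^(rt) = 9477: e^(0.38·t) = 9477/293 = 32.345.
0.38·t = ln(32.345) = 3.4765, so t = 3.4765/0.38 = 9.1486.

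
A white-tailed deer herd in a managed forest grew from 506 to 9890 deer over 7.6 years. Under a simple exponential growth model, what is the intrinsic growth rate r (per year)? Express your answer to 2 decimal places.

0.39 per year

From N(t) = N₀·e^(rt): e^(r·7.6) = 9890/506 = 19.545.
r·7.6 = ln(19.545) = 2.9727, so r = 2.9727/7.6 = 0.39115.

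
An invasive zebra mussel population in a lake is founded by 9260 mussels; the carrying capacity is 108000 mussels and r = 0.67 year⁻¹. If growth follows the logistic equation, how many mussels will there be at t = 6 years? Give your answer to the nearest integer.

90647 mussels

A = (K − N₀)/N₀ = (108000 − 9260)/9260 = 10.663.
N(t) = K/(1 + A·e^(−rt)) = 108000/(1 + 10.663×e^(−0.67×6)).
e^(−4.02) = 0.017953; denominator = 1 + 10.663×0.017953 = 1.1914.
N = 108000/1.1914 = 90647.1.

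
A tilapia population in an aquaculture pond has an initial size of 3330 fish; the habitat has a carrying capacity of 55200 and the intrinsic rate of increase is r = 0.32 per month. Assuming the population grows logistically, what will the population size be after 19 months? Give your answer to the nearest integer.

A = (K − N₀)/N₀ = (55200 − 3330)/3330 = 15.577.
N(t) = K/(1 + A·e^(−rt)) = 55200/(1 + 15.577×e^(−0.32×19)).
e^(−6.08) = 0.0022882; denominator = 1 + 15.577×0.0022882 = 1.0356.
N = 55200/1.0356 = 53300.3.

53300 fish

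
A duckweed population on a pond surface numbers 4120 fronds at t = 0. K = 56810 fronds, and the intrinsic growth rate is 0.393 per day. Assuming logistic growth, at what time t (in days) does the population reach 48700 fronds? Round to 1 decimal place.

11.0 days

A = (K − N₀)/N₀ = (56810 − 4120)/4120 = 12.789.
Solve 56810/(1 + 12.789·e^(−0.393t)) = 48700: 1 + 12.789·e^(−0.393t) = 1.1665, so e^(−0.393t) = 0.0130215.
−0.393·t = ln(0.0130215) = -4.3412, so t = 4.3412/0.393 = 11.046.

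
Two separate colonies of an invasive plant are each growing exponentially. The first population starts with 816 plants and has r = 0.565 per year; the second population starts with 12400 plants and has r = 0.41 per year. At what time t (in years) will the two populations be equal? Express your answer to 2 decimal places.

17.56 years

Set 816·e^(0.565t) = 12400·e^(0.41t).
e^((0.565 − 0.41)t) = 12400/816 → e^(0.155·t) = 15.196.
0.155·t = ln(15.196) = 2.721, so t = 2.721/0.155 = 17.555.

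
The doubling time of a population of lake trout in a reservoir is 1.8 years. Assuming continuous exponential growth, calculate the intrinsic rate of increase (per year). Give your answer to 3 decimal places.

0.385 per year

r = ln(2)/t_d = 0.6931/1.8 = 0.38508.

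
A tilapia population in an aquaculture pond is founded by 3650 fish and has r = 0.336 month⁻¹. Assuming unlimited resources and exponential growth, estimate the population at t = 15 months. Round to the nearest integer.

N(t) = N₀·e^(rt) = 3650 × e^(0.336×15) = 3650 × e^5.04.
e^5.04 ≈ 154.47, so N ≈ 3650 × 154.47 = 563816.

563816 fish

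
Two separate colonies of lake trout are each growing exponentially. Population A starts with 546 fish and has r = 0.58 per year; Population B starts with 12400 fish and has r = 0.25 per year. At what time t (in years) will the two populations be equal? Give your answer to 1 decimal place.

Set 546·e^(0.58t) = 12400·e^(0.25t).
e^((0.58 − 0.25)t) = 12400/546 → e^(0.33·t) = 22.711.
0.33·t = ln(22.711) = 3.1228, so t = 3.1228/0.33 = 9.4631.

9.5 years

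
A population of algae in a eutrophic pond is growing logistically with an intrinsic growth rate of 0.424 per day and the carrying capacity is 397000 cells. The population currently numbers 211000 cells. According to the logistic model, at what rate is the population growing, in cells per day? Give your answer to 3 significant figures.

41900 cells per day

dN/dt = rN(1 − N/K) = 0.424 × 211000 × (1 − 211000/397000).
1 − 211000/397000 = 0.46851; dN/dt = 0.424 × 211000 × 0.46851 = 41915.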